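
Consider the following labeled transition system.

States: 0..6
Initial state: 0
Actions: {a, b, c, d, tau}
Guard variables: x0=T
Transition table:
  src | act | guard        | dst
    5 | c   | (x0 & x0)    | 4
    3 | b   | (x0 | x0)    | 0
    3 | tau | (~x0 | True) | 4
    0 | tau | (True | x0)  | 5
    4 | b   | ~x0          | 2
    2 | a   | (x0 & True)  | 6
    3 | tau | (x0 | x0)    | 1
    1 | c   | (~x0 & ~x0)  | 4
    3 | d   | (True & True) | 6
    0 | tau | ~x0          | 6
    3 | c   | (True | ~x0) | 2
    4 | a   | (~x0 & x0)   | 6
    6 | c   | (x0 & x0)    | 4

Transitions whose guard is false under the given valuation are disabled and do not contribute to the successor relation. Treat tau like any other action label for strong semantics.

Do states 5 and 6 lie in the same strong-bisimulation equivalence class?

Answer: BISIMILAR

Working:
Refine partition for ~:
  round 0: {{0,1,2,3,4,5,6}}
  round 1: {{0},{1,4},{2},{3},{5,6}}
Fixed point at round 2; 5 class(es).
[5]={5,6}  [6]={5,6}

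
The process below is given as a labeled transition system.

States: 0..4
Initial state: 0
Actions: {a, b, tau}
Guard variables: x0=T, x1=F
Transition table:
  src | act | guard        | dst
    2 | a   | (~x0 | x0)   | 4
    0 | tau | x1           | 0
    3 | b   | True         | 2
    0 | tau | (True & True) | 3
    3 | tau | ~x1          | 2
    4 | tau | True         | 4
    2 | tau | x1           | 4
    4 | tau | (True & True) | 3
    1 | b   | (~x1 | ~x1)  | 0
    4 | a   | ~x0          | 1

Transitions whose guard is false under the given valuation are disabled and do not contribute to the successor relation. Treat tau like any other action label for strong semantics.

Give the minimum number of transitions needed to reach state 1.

Layered search for 1:
  Layer 0: {0}
  Layer 1: {3}
  Layer 2: {2}
  Layer 3: {4}
1 never appears.

Answer: UNREACHABLE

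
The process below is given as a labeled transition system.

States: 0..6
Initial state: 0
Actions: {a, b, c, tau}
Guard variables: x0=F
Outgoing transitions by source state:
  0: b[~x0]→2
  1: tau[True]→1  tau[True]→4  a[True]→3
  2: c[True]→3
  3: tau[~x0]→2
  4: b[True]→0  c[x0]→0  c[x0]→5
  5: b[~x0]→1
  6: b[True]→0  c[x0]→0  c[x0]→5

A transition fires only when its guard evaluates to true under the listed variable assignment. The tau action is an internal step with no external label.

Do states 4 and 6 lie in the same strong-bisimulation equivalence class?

Answer: BISIMILAR

Trace:
Compute ~ classes (split until stable):
  round 0: {{0,1,2,3,4,5,6}}
  round 1: {{0,4,5,6},{1},{2},{3}}
  round 2: {{0},{1},{2},{3},{4,6},{5}}
stable after 3 split(s): 6 block(s)
[4]={4,6}  [6]={4,6}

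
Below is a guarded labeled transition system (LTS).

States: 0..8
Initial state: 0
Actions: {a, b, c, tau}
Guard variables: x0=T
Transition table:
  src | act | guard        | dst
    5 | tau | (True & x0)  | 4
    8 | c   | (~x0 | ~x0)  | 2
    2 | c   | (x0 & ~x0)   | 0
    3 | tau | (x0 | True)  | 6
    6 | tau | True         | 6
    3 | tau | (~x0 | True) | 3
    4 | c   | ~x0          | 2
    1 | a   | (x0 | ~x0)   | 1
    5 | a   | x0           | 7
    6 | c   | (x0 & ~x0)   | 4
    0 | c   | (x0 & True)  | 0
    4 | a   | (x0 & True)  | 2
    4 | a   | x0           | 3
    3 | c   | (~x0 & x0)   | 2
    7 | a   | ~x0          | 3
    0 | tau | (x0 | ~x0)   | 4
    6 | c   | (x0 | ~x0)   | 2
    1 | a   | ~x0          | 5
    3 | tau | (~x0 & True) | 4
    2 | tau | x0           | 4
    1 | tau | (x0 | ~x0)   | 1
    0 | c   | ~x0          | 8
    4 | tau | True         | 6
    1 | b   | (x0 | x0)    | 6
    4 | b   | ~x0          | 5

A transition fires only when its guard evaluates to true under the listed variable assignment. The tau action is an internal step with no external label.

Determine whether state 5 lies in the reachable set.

Answer: UNREACHABLE

Working:
15 transition(s) survive guard evaluation.
L0 = {0}
L1 = {4}  total {0,4}
L2 = {2,3,6}  total {0,2,3,4,6}
R = {0,2,3,4,6}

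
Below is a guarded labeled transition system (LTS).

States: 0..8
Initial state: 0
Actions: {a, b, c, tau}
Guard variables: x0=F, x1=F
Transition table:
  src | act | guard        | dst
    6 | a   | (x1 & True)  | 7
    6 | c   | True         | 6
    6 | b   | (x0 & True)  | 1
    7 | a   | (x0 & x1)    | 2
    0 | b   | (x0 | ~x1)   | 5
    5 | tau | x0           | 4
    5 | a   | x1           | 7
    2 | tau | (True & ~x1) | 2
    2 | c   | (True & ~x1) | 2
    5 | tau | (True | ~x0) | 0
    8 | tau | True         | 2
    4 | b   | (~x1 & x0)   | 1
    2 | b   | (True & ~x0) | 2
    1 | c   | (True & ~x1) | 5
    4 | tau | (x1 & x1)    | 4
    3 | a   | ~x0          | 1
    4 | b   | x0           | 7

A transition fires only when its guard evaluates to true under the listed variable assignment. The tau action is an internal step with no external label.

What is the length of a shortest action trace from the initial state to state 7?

Answer: UNREACHABLE

Trace:
Layered search for 7:
  L0 = {0}
  L1 = {5}
7 never appears.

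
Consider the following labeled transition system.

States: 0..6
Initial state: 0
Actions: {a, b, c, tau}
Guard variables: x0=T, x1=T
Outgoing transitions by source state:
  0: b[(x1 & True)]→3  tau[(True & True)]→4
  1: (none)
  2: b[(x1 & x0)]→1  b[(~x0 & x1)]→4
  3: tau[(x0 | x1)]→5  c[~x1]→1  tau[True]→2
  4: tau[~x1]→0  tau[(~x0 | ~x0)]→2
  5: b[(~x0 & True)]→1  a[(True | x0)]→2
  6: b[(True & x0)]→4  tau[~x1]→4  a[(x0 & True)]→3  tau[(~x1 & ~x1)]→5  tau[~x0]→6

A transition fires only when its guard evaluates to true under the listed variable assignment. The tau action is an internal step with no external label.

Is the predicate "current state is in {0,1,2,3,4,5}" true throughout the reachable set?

Inv-set: {0,1,2,3,4,5}
R = {0,1,2,3,4,5}
  0: ✓
  1: ✓
  2: ✓
  3: ✓
  4: ✓
  5: ✓

Answer: INVARIANT HOLDS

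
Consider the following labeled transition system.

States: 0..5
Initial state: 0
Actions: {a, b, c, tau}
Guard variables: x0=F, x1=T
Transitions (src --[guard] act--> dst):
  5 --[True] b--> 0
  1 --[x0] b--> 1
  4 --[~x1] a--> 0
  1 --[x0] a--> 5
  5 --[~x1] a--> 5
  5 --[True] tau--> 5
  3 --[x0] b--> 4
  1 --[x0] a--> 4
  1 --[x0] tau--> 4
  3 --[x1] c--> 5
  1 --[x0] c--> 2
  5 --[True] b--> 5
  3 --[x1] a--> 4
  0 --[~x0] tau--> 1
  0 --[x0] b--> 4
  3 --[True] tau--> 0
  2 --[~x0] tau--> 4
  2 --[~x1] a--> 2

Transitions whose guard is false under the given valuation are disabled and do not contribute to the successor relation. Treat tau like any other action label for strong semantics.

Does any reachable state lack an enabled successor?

Answer: DEADLOCK at state 1

Working:
R = {0,1}
  0: tau→1  [1 out]
  1: ∅  [STUCK]
trace reaching 1: tau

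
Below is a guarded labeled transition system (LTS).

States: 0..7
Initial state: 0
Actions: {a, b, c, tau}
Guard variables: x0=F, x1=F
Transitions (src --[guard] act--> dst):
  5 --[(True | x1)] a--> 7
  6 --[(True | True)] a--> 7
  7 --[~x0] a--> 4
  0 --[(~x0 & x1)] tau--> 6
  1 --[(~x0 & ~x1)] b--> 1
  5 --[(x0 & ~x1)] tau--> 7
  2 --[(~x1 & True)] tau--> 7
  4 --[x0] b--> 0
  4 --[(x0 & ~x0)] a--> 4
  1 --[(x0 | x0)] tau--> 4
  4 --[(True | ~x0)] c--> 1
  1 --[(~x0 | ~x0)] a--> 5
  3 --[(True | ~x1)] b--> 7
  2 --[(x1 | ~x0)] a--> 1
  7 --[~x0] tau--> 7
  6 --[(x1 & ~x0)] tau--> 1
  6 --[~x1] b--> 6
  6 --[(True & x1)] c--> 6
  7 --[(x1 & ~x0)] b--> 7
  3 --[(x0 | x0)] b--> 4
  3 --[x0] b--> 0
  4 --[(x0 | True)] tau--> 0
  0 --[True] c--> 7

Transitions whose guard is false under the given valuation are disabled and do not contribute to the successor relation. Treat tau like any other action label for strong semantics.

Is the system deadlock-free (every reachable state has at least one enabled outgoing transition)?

R = {0,1,4,5,7}
  0: c→7  [1 out]
  1: a→5  b→1  [2 out]
  4: c→1  tau→0  [2 out]
  5: a→7  [1 out]
  7: a→4  tau→7  [2 out]

Answer: DEADLOCK-FREE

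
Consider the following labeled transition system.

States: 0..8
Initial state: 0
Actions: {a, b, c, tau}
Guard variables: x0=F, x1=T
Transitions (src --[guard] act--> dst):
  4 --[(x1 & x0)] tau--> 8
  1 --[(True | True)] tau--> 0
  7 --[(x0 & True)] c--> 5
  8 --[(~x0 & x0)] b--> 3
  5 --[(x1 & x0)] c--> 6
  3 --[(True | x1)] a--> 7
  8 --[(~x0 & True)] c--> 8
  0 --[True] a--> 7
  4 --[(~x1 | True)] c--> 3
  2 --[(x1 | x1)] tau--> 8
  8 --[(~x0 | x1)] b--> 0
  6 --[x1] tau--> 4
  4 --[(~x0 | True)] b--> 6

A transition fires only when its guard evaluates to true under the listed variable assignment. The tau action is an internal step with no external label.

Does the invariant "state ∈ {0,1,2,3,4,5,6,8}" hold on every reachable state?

Inv-set: {0,1,2,3,4,5,6,8}
R = {0,7}
  0: safe
  7: outside
counterexample path to 7: a

Answer: INVARIANT VIOLATED at state 7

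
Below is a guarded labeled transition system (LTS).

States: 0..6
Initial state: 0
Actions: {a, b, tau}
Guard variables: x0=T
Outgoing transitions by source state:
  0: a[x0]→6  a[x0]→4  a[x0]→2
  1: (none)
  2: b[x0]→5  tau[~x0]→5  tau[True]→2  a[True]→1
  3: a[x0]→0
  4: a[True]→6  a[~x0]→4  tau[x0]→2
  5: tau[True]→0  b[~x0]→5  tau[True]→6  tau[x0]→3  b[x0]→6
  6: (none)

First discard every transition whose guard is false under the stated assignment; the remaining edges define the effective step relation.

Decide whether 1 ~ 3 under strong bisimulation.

Answer: NOT BISIMILAR

Working:
Refine partition for ~:
  π0 = {{0,1,2,3,4,5,6}}
  π1 = {{0,3},{1,6},{2},{4},{5}}
  π2 = {{0},{1,6},{2},{3},{4},{5}}
6 equivalence class(es) (converged in 3)
[1]={1,6}  [3]={3}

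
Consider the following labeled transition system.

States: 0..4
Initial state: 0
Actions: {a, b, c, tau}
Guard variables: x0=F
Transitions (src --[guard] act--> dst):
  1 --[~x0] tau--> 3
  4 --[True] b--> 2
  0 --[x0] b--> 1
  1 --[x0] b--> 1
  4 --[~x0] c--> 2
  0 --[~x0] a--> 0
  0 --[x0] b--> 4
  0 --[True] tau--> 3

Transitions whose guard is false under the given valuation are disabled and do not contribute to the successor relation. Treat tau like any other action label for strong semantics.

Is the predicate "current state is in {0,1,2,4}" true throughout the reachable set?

Inv-set: {0,1,2,4}
Reachable = {0,3}
  0: ✓
  3: ✗ unsafe
reach 3 via tau — violates

Answer: INVARIANT VIOLATED at state 3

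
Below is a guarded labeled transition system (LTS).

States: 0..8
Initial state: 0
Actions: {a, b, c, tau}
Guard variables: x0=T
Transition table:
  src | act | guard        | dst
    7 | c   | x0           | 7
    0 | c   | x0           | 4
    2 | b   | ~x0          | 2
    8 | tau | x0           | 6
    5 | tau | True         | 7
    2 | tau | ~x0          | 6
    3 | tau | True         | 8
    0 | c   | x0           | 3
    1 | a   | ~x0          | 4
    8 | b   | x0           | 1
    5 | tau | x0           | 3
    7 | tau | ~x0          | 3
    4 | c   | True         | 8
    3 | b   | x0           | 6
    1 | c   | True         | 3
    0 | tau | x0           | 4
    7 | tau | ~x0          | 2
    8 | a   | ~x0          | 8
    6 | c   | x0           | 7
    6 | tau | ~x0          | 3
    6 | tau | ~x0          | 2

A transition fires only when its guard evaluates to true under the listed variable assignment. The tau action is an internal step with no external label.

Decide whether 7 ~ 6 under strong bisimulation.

Refine partition for ~:
  P[0] = {{0,1,2,3,4,5,6,7,8}}
  P[1] = {{0},{1,4,6,7},{2},{3,8},{5}}
  P[2] = {{0},{1,4},{2},{3},{5},{6,7},{8}}
  P[3] = {{0},{1},{2},{3},{4},{5},{6,7},{8}}
8 equivalence class(es) (converged in 4)
7∈{6,7}, 6∈{6,7}

Answer: BISIMILAR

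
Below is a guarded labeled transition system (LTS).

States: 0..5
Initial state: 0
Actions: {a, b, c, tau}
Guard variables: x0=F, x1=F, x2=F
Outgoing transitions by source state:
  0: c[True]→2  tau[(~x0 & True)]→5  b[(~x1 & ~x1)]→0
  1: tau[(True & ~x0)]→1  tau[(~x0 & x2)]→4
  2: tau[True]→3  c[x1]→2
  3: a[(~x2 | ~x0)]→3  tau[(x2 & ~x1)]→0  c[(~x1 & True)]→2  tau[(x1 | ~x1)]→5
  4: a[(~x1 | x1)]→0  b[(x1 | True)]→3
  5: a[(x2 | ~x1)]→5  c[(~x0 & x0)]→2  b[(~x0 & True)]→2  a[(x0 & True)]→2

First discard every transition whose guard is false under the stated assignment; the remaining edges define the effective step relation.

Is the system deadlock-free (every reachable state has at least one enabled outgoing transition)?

Answer: DEADLOCK-FREE

Analysis:
R = {0,2,3,5}
  0: b→0  c→2  tau→5  [3 exit(s)]
  2: tau→3  [1 exit(s)]
  3: a→3  c→2  tau→5  [3 exit(s)]
  5: a→5  b→2  [2 exit(s)]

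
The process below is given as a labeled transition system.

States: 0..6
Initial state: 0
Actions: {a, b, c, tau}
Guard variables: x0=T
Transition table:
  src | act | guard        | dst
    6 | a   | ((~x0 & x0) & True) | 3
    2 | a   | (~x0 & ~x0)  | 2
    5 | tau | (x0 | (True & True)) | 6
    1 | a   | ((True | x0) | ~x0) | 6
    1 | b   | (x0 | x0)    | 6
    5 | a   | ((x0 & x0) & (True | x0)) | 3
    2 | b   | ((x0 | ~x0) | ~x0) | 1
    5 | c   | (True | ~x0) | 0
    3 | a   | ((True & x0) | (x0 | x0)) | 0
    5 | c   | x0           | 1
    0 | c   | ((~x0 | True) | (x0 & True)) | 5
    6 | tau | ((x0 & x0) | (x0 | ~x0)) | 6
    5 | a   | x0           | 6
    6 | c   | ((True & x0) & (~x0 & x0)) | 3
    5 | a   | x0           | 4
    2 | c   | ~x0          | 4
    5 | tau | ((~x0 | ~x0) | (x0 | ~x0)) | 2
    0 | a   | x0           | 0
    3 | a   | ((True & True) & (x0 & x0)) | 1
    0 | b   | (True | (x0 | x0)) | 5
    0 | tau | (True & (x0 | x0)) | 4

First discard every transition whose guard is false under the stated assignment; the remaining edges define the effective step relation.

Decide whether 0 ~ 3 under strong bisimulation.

Bisimulation quotient by refinement:
  π0 = {{0,1,2,3,4,5,6}}
  π1 = {{0},{1},{2},{3},{4},{5},{6}}
7 equivalence class(es) (converged in 2)
[0]={0}  [3]={3}

Answer: NOT BISIMILAR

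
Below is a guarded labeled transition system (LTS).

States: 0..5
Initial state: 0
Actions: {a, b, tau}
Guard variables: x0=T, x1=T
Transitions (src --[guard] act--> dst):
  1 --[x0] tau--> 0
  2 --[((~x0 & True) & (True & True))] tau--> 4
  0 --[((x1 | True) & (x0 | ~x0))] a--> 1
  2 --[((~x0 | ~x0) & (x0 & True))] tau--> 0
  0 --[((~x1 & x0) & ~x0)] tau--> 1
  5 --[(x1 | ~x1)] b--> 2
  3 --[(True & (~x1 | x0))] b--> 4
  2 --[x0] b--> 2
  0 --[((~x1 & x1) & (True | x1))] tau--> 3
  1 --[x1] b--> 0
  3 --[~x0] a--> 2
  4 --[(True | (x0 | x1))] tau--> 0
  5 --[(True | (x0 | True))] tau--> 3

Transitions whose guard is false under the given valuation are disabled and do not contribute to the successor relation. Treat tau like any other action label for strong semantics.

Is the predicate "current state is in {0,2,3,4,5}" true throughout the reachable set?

Answer: INVARIANT VIOLATED at state 1

Analysis:
Safe = {0,2,3,4,5}
Reach set: {0,1}
  0: safe
  1: outside
witness against invariant: a → 1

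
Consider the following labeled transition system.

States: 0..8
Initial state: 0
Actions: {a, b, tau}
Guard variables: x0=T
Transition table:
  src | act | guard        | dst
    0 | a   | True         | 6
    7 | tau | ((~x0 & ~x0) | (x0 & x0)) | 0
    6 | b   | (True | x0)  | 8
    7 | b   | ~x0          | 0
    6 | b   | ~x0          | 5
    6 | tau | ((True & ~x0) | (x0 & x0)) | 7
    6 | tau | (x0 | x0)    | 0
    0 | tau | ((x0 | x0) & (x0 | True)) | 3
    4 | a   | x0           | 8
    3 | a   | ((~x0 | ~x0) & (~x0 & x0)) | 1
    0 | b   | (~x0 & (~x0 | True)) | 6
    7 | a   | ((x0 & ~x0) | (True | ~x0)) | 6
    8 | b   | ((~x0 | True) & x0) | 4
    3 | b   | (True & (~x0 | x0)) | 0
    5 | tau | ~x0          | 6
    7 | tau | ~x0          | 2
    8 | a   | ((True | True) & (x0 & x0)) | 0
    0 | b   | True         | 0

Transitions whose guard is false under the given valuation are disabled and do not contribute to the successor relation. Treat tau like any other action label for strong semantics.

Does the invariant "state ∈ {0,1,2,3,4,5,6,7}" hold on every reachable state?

Inv-set: {0,1,2,3,4,5,6,7}
Reach set: {0,3,4,6,7,8}
  0: ok
  3: ok
  4: ok
  6: ok
  7: ok
  8: outside
counterexample path to 8: a·b

Answer: INVARIANT VIOLATED at state 8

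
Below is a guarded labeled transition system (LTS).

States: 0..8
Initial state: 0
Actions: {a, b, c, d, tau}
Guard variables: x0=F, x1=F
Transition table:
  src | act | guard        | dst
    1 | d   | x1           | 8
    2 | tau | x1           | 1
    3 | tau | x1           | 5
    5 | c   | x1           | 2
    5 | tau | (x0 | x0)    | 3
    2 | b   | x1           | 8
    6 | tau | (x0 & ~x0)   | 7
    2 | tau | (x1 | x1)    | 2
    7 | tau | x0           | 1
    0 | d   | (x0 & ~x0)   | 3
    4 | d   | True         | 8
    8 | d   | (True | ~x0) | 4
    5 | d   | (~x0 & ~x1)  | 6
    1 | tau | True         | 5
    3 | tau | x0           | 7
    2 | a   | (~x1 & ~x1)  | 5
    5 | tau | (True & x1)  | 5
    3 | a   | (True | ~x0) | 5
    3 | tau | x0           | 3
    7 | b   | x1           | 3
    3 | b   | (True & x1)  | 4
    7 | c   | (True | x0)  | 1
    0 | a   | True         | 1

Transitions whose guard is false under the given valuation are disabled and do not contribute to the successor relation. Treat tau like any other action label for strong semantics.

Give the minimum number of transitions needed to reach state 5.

Layered search for 5:
  depth 0: {0}
  depth 1: {1}
  depth 2: {5}
5 enters at depth 2; path a·tau

Answer: 2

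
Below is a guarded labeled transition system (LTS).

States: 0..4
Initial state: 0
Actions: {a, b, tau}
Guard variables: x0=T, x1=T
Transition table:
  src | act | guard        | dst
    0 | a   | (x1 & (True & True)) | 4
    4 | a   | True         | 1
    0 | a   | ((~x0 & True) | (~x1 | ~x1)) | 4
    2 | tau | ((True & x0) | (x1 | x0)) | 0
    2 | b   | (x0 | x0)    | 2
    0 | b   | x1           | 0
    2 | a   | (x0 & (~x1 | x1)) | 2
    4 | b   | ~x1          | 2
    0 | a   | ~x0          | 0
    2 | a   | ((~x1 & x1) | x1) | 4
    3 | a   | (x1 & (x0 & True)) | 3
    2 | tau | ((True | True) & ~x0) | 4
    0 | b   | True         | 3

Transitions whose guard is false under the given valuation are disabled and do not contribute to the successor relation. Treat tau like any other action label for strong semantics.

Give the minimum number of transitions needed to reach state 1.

Answer: 2

Working:
BFS to 1:
  L0 = {0}
  L1 = {3,4}
  L2 = {1}
depth(1)=2, e.g. a·a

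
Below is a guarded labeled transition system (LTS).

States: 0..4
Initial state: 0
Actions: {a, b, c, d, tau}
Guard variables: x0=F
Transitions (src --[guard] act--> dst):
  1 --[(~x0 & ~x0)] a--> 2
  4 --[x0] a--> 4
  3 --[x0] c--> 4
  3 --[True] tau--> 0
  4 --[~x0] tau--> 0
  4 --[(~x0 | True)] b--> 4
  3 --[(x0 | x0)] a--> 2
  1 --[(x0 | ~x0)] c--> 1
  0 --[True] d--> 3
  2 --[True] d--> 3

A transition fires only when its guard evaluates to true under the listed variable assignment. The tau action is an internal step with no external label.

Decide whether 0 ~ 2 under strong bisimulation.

Compute ~ classes (split until stable):
  π0 = {{0,1,2,3,4}}
  π1 = {{0,2},{1},{3},{4}}
Fixed point at round 2; 4 class(es).
class of 0: {0,2}; class of 2: {0,2}

Answer: BISIMILAR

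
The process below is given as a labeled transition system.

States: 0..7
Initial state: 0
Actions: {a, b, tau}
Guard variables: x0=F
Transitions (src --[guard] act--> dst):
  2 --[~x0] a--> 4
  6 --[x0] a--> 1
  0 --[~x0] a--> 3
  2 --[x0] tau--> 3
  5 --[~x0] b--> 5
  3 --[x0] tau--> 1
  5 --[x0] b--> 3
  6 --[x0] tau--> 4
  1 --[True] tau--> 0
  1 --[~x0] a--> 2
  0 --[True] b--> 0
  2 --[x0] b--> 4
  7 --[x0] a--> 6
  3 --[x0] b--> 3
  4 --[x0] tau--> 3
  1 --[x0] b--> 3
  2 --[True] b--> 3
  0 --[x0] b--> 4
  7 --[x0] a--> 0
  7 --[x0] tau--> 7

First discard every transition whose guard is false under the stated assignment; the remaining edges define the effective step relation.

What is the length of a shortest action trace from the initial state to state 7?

BFS to 7:
  depth 0: {0}
  depth 1: {3}
7 never appears.

Answer: UNREACHABLE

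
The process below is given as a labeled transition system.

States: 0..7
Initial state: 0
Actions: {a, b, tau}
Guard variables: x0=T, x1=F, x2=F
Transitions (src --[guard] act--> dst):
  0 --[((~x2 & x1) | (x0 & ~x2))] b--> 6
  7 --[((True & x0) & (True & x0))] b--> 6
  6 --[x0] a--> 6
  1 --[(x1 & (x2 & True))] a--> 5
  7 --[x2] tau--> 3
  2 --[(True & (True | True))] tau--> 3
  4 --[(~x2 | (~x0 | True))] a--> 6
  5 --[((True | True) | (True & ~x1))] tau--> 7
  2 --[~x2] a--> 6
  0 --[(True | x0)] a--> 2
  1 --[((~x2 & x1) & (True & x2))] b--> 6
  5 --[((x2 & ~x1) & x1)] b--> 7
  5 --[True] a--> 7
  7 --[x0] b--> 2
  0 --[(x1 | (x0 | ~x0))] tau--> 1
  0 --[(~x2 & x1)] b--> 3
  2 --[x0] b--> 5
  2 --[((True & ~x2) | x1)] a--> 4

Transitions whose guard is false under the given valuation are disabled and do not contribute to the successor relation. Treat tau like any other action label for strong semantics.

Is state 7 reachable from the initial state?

Guard filter leaves 13 enabled edge(s).
L0 = {0}
L1 = {1,2,6}  now seen {0,1,2,6}
L2 = {3,4,5}  now seen {0,1,2,3,4,5,6}
L3 = {7}  now seen {0,1,2,3,4,5,6,7}
Reach set: {0,1,2,3,4,5,6,7}
Path to 7: a·b·tau

Answer: REACHABLE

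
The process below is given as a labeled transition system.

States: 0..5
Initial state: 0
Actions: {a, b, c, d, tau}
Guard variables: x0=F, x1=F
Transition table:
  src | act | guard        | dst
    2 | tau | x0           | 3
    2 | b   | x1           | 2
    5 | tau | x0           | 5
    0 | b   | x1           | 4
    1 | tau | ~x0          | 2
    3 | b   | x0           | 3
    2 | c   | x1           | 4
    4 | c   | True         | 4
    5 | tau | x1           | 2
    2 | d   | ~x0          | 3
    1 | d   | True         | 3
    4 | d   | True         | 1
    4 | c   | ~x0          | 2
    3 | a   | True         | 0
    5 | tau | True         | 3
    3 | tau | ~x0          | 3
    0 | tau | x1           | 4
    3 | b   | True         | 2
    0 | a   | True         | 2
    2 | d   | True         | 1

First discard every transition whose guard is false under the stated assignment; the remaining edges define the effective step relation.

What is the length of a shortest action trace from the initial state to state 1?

Answer: 2

Working:
Layered search for 1:
  L0 = {0}
  L1 = {2}
  L2 = {1,3}
first hit 1 at d=2 via a·d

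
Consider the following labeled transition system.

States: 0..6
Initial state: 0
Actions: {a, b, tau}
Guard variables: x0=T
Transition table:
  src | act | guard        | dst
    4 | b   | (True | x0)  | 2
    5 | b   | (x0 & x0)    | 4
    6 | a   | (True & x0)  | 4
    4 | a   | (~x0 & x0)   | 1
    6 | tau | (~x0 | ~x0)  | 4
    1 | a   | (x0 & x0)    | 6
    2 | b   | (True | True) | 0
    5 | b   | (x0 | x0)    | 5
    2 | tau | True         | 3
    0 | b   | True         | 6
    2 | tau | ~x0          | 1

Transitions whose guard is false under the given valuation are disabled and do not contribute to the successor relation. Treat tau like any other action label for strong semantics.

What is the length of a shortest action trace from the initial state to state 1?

Layered search for 1:
  depth 0: {0}
  depth 1: {6}
  depth 2: {4}
  depth 3: {2}
  depth 4: {3}
1 never appears.

Answer: UNREACHABLE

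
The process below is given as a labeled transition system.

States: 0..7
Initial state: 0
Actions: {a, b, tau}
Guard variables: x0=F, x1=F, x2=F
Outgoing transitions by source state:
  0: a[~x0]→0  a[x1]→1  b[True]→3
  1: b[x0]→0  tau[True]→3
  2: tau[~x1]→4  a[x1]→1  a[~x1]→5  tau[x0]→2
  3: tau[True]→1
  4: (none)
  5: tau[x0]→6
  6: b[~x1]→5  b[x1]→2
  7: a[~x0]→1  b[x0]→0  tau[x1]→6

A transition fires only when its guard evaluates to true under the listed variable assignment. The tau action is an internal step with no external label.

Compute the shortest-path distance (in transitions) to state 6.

BFS to 6:
  L0 = {0}
  L1 = {3}
  L2 = {1}
6 never appears.

Answer: UNREACHABLE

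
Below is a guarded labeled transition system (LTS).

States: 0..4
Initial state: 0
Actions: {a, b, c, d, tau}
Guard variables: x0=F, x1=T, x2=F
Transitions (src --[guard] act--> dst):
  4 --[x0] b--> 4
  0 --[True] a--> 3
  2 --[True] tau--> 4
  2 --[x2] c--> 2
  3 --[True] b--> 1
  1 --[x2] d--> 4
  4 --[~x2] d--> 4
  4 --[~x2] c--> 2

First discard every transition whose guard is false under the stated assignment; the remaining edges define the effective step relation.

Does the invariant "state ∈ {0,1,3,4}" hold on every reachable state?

Answer: INVARIANT HOLDS

Analysis:
Safe = {0,1,3,4}
R = {0,1,3}
  0: ok
  1: ok
  3: ok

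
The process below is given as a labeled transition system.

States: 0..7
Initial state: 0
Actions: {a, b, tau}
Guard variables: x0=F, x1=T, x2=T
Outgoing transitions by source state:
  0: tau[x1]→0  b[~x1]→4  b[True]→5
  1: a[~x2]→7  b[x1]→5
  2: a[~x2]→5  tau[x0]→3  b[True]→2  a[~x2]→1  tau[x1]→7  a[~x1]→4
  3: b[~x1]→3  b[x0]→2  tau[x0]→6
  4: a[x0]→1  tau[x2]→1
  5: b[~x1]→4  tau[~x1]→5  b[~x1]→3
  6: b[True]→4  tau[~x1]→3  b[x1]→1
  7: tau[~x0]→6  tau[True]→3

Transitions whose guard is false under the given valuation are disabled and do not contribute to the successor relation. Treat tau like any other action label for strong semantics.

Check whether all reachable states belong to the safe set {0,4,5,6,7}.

Answer: INVARIANT HOLDS

Analysis:
Allowed set {0,4,5,6,7}
R = {0,5}
  0: ✓
  5: ✓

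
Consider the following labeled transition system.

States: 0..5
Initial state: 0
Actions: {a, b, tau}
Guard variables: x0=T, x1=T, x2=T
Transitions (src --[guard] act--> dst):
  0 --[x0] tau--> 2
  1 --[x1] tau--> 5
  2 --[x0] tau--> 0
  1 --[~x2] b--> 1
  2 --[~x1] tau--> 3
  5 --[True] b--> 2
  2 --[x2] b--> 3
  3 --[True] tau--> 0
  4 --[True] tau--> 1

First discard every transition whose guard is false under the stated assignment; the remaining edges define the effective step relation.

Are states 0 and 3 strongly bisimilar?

Answer: NOT BISIMILAR

Analysis:
Compute ~ classes (split until stable):
  P[0] = {{0,1,2,3,4,5}}
  P[1] = {{0,1,3,4},{2},{5}}
  P[2] = {{0},{1},{2},{3,4},{5}}
  P[3] = {{0},{1},{2},{3},{4},{5}}
Fixed point at round 4; 6 class(es).
[0]={0}  [3]={3}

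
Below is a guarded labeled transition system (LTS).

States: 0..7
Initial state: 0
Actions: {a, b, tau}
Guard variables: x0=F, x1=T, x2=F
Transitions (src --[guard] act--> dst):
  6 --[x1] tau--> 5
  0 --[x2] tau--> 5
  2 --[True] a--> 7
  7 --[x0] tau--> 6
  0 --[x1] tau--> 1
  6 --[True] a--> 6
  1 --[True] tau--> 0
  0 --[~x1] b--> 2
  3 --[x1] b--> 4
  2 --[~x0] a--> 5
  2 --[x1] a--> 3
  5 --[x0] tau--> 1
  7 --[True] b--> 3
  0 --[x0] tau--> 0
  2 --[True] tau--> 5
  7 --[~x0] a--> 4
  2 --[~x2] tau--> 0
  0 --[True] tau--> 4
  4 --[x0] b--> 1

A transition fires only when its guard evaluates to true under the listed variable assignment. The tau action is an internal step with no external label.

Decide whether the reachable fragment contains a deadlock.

R = {0,1,4}
  0: tau→1  tau→4  [deg 2]
  1: tau→0  [deg 1]
  4: ∅  [no exit]
witness 4: tau

Answer: DEADLOCK at state 4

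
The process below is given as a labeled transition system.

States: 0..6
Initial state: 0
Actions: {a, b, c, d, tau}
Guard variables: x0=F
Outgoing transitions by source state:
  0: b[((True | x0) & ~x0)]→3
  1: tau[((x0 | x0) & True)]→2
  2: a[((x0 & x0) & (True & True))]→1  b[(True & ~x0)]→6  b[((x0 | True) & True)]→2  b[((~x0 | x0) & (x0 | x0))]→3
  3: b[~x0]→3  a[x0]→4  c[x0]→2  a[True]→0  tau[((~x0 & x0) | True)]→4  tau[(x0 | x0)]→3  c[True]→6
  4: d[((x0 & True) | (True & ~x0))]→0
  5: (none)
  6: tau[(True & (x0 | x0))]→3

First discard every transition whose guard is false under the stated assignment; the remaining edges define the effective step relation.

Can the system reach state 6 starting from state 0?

Answer: REACHABLE

Working:
Guard filter leaves 8 enabled edge(s).
depth 0: {0}
depth 1: {3}  now seen {0,3}
depth 2: {4,6}  now seen {0,3,4,6}
Reach set: {0,3,4,6}
trace reaching 6: b·c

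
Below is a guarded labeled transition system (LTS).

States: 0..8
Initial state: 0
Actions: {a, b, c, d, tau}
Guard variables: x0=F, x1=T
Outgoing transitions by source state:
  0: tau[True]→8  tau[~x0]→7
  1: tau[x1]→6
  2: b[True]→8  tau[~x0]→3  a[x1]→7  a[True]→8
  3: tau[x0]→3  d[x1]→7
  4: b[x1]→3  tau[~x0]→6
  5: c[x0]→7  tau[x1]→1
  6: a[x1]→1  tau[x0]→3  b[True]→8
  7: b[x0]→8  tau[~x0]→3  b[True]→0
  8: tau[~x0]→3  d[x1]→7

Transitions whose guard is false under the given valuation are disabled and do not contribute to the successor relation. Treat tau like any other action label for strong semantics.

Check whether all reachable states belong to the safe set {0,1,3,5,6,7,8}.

Safe = {0,1,3,5,6,7,8}
Reachable = {0,3,7,8}
  0: ok
  3: ok
  7: ok
  8: ok

Answer: INVARIANT HOLDS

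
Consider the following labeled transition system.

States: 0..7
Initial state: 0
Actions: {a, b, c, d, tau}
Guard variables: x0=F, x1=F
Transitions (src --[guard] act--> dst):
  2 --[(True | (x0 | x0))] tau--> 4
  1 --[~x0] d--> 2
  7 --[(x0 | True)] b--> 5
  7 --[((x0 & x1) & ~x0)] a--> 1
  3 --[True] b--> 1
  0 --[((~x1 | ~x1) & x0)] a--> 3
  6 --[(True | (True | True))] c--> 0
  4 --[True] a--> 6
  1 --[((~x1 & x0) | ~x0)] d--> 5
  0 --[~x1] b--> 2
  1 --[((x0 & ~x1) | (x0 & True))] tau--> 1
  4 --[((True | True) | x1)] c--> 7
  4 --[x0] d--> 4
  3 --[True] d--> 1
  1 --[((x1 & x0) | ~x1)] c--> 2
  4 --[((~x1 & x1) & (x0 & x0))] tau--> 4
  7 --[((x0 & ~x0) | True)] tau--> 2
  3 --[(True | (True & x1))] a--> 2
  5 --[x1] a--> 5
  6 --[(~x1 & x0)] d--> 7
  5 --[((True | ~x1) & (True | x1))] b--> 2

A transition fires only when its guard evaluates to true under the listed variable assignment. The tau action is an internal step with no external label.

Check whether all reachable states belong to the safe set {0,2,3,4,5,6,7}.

Answer: INVARIANT HOLDS

Analysis:
Inv-set: {0,2,3,4,5,6,7}
Reachable = {0,2,4,5,6,7}
  0: safe
  2: safe
  4: safe
  5: safe
  6: safe
  7: safe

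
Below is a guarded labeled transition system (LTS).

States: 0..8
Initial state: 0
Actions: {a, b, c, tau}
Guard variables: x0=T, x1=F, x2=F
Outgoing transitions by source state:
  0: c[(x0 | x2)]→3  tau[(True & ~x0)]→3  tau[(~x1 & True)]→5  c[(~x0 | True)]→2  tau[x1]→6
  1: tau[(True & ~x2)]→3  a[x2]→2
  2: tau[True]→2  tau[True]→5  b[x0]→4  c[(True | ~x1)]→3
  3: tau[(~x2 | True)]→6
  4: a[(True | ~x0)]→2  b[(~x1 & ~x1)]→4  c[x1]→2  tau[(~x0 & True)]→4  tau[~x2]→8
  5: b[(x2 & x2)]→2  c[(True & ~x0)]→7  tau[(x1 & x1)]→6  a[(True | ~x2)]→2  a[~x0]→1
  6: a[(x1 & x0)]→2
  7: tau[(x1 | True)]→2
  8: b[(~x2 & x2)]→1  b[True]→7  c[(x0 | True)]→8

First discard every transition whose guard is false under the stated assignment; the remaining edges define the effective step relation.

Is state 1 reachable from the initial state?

Answer: UNREACHABLE

Working:
16 transition(s) survive guard evaluation.
Layer 0: {0}
Layer 1: {2,3,5}  now seen {0,2,3,5}
Layer 2: {4,6}  now seen {0,2,3,4,5,6}
Layer 3: {8}  now seen {0,2,3,4,5,6,8}
Layer 4: {7}  now seen {0,2,3,4,5,6,7,8}
R = {0,2,3,4,5,6,7,8}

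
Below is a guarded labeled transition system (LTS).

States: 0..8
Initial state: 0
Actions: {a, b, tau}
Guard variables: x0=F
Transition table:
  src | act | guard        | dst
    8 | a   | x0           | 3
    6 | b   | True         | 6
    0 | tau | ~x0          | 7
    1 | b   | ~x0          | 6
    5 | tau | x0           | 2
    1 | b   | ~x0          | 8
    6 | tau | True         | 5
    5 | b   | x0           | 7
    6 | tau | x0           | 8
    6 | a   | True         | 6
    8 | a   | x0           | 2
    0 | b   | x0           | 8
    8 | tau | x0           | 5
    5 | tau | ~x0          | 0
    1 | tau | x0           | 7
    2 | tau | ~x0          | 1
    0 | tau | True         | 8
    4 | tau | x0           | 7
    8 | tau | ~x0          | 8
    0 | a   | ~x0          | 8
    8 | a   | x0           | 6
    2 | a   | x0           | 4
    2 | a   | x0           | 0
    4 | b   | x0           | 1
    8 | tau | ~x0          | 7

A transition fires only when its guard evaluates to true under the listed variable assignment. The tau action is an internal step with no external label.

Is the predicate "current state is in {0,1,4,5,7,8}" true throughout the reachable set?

Answer: INVARIANT HOLDS

Trace:
Allowed set {0,1,4,5,7,8}
R = {0,7,8}
  0: ✓
  7: ✓
  8: ✓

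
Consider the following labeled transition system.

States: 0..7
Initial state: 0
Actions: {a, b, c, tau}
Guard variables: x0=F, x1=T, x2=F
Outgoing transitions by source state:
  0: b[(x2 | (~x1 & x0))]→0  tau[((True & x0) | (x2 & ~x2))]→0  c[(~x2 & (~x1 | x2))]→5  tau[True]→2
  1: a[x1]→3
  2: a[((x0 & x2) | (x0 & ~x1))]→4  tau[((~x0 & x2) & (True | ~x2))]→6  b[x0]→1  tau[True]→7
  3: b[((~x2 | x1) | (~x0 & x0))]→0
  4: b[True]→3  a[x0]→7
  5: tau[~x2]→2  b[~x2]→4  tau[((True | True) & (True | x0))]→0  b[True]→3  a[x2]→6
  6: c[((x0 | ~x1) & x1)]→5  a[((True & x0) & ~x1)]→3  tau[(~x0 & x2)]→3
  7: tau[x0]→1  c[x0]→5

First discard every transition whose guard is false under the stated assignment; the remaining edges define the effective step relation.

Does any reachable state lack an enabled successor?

Answer: DEADLOCK at state 7

Trace:
R = {0,2,7}
  0: tau→2  [1 out]
  2: tau→7  [1 out]
  7: ∅  [deadlock]
witness 7: tau·tau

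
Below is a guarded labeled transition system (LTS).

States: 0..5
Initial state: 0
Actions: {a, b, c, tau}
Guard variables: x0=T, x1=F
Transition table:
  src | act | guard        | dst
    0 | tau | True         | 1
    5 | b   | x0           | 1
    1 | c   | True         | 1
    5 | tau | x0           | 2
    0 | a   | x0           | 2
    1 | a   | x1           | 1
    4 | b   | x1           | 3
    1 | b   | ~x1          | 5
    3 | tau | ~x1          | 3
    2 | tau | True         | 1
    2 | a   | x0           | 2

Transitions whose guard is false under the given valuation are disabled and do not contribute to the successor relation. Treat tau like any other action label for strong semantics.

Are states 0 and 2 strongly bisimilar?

Compute ~ classes (split until stable):
  P[0] = {{0,1,2,3,4,5}}
  P[1] = {{0,2},{1},{3},{4},{5}}
Fixed point at round 2; 5 class(es).
0∈{0,2}, 2∈{0,2}

Answer: BISIMILAR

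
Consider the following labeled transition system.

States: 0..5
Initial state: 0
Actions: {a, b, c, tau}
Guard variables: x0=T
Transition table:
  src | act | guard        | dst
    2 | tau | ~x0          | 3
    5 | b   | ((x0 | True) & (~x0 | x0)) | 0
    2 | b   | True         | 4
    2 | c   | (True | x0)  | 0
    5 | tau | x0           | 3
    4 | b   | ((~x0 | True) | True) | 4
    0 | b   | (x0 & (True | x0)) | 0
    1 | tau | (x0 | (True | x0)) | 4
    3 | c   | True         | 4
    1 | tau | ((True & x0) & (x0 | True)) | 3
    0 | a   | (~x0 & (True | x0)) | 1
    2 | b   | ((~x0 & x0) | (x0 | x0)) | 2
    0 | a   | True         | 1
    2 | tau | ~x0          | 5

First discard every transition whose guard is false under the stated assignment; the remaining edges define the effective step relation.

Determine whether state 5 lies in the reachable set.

After dropping false guards: 11 live edges.
depth 0: {0}
depth 1: {1}  total {0,1}
depth 2: {3,4}  total {0,1,3,4}
R = {0,1,3,4}

Answer: UNREACHABLE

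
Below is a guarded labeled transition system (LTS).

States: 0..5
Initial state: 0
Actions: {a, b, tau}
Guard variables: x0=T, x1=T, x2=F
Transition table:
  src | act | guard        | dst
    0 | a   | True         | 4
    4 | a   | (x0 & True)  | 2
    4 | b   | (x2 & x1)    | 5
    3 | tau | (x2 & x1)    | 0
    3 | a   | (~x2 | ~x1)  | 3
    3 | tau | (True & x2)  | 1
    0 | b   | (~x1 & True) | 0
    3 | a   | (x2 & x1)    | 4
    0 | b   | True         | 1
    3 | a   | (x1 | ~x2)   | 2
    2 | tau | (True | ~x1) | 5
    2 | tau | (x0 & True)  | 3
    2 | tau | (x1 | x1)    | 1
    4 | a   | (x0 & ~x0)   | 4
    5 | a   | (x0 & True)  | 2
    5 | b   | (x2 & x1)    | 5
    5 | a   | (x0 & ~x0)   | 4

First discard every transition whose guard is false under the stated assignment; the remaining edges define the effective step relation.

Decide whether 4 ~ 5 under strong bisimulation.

Answer: BISIMILAR

Working:
Refine partition for ~:
  P[0] = {{0,1,2,3,4,5}}
  P[1] = {{0},{1},{2},{3,4,5}}
  P[2] = {{0},{1},{2},{3},{4,5}}
Fixed point at round 3; 5 class(es).
4∈{4,5}, 5∈{4,5}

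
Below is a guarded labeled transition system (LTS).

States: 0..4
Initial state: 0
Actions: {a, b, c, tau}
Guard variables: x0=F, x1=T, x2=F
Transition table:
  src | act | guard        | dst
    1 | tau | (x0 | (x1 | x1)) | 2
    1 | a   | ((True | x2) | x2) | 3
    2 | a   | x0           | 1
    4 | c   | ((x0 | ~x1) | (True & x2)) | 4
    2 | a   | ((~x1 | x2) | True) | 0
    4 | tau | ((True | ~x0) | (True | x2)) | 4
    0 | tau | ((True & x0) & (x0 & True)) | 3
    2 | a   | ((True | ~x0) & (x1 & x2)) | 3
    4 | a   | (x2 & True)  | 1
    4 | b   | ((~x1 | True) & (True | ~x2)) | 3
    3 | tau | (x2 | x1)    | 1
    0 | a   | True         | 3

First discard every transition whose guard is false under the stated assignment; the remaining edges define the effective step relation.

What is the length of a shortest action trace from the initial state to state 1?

Answer: 2

Trace:
Breadth-first toward 1:
  depth 0: {0}
  depth 1: {3}
  depth 2: {1}
first hit 1 at d=2 via a·tau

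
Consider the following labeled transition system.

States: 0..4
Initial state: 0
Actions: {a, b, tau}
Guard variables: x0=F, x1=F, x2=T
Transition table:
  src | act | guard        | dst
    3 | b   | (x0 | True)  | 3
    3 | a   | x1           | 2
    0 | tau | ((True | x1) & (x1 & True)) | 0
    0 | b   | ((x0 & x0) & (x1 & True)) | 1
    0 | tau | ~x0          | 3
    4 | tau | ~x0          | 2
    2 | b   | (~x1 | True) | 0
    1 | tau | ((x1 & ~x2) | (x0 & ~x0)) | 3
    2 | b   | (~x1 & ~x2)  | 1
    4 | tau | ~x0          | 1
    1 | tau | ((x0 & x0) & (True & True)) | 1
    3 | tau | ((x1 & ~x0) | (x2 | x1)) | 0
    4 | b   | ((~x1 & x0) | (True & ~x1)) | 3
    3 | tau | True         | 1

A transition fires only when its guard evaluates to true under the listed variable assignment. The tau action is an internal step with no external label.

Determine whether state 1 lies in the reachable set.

Answer: REACHABLE

Analysis:
8 transition(s) survive guard evaluation.
Layer 0: {0}
Layer 1: {3}  total {0,3}
Layer 2: {1}  total {0,1,3}
Reachable = {0,1,3}
Path to 1: tau·tau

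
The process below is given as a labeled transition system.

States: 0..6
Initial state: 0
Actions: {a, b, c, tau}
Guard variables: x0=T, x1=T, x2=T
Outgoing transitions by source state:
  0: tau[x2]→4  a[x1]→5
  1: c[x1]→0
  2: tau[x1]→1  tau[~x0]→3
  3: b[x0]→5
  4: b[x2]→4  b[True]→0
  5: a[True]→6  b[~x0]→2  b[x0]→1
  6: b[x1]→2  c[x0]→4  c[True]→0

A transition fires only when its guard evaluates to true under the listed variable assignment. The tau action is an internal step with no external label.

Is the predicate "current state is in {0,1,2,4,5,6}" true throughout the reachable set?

Inv-set: {0,1,2,4,5,6}
Reach set: {0,1,2,4,5,6}
  0: ✓
  1: ✓
  2: ✓
  4: ✓
  5: ✓
  6: ✓

Answer: INVARIANT HOLDS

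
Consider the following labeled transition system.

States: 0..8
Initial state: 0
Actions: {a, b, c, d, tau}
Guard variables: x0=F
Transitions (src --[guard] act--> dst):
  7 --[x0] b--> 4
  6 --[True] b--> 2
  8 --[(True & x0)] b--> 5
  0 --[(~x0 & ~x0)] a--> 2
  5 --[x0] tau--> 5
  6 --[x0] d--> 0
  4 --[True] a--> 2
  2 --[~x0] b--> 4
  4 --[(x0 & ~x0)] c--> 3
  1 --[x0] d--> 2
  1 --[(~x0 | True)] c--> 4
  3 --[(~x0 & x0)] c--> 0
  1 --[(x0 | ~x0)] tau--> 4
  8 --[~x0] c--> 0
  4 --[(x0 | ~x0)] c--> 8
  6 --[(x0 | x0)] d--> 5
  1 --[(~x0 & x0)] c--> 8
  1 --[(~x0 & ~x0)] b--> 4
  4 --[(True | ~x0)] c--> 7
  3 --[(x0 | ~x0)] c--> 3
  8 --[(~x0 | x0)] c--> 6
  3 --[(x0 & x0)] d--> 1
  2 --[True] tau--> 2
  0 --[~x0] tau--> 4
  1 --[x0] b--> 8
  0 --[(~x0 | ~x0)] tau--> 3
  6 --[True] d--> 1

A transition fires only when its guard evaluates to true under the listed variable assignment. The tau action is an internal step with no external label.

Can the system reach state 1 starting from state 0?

Answer: REACHABLE

Trace:
16 transition(s) survive guard evaluation.
depth 0: {0}
depth 1: {2,3,4}  cumulative {0,2,3,4}
depth 2: {7,8}  cumulative {0,2,3,4,7,8}
depth 3: {6}  cumulative {0,2,3,4,6,7,8}
depth 4: {1}  cumulative {0,1,2,3,4,6,7,8}
Reachable = {0,1,2,3,4,6,7,8}
Path to 1: tau·c·c·d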